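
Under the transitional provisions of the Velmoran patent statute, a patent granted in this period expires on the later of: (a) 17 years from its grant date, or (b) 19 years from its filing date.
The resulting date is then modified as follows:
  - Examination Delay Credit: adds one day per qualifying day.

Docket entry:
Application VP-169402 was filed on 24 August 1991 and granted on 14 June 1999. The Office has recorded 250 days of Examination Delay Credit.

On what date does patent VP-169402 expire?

(a) grant + 17 years → 14 June 2016.
(b) filing + 19 years → 24 August 2010.
Later of the two: 14 June 2016.
Examination Delay Credit: +250 days → 19 February 2017.

February 19, 2017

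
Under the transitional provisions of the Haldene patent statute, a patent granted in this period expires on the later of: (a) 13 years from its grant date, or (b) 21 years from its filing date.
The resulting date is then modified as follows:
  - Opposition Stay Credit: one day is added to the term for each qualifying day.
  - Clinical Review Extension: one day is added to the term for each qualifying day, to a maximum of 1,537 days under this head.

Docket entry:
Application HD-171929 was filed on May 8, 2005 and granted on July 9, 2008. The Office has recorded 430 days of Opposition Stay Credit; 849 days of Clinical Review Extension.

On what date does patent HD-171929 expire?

2029-11-07

(a) grant + 13 years → 9 July 2021.
(b) filing + 21 years → 8 May 2026.
Later of the two: 8 May 2026.
Opposition Stay Credit: +430 days → 12 July 2027.
Clinical Review Extension: 849 days (within the 1537-day cap) → +849 days → 7 November 2029.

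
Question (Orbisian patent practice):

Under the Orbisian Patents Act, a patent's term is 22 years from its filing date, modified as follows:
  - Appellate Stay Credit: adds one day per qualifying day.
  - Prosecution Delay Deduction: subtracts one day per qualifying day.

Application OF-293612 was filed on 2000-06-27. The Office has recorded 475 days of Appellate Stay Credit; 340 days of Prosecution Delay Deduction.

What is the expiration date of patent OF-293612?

Base term: filing date + 22 years → 27 June 2022.
Appellate Stay Credit: +475 days → 15 October 2023.
Prosecution Delay Deduction: −340 days → 9 November 2022.

November 9, 2022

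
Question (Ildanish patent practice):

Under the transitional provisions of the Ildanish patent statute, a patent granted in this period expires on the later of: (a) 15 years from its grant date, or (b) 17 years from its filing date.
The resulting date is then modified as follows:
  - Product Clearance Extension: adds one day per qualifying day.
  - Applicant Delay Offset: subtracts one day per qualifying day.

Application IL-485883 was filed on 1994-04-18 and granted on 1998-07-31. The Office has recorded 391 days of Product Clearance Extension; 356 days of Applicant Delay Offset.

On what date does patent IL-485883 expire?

September 4, 2013

(a) grant + 15 years → 31 July 2013.
(b) filing + 17 years → 18 April 2011.
Later of the two: 31 July 2013.
Product Clearance Extension: +391 days → 26 August 2014.
Applicant Delay Offset: −356 days → 4 September 2013.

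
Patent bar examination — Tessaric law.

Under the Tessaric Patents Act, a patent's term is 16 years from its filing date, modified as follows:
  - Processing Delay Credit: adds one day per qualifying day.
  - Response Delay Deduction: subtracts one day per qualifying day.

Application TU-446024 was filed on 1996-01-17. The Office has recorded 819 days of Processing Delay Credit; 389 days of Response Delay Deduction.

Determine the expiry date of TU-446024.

Base term: filing date + 16 years → 17 January 2012.
Processing Delay Credit: +819 days → 15 April 2014.
Response Delay Deduction: −389 days → 22 March 2013.

March 22, 2013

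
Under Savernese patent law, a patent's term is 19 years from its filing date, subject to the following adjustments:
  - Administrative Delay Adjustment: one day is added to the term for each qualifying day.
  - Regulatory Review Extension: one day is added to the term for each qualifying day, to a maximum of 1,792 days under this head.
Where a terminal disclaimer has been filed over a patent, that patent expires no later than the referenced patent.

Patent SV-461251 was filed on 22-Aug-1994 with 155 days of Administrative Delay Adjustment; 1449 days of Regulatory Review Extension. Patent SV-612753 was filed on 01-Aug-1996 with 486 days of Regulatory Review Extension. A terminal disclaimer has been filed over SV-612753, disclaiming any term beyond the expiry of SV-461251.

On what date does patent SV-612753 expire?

Natural term of SV-612753:
  Base: filing + 19 years → 1 August 2015.
  Regulatory Review Extension: 486 days (within the 1792-day cap) → +486 days → 29 November 2016.
Expiry of referenced patent SV-461251:
  Base: filing + 19 years → 22 August 2013.
  Administrative Delay Adjustment: +155 days → 24 January 2014.
  Regulatory Review Extension: 1449 days (within the 1792-day cap) → +1449 days → 12 January 2018.
Terminal disclaimer: SV-612753 expires on the earlier of 29 November 2016 and 12 January 2018.

November 29, 2016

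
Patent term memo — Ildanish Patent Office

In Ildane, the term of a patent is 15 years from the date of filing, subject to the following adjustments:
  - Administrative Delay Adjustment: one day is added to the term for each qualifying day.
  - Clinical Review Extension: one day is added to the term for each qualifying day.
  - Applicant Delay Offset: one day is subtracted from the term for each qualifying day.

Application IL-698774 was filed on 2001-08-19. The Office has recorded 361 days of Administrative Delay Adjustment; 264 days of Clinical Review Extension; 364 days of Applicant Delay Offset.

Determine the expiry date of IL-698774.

May 7, 2017

Base term: filing date + 15 years → 19 August 2016.
Administrative Delay Adjustment: +361 days → 15 August 2017.
Clinical Review Extension: +264 days → 6 May 2018.
Applicant Delay Offset: −364 days → 7 May 2017.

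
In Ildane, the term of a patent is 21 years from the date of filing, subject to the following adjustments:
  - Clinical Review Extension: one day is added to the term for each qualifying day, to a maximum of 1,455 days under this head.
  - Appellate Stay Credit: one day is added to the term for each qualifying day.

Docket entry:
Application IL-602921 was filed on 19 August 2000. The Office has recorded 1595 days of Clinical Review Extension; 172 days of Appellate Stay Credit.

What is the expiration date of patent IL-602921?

Base term: filing date + 21 years → 19 August 2021.
Clinical Review Extension: 1595 days claimed exceeds the 1455-day cap, so +1455 days → 13 August 2025.
Appellate Stay Credit: +172 days → 1 February 2026.

2026-02-01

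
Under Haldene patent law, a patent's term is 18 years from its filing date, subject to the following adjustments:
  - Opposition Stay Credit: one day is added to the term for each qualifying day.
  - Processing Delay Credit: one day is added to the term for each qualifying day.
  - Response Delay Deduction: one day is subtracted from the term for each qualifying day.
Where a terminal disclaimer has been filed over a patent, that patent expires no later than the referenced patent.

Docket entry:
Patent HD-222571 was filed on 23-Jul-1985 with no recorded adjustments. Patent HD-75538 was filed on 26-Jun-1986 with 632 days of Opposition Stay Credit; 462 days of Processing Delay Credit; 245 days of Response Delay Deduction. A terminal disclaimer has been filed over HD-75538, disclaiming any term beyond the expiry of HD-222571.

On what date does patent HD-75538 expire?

Natural term of HD-75538:
  Base: filing + 18 years → 26 June 2004.
  Opposition Stay Credit: +632 days → 20 March 2006.
  Processing Delay Credit: +462 days → 25 June 2007.
  Response Delay Deduction: −245 days → 23 October 2006.
Expiry of referenced patent HD-222571:
  Base: filing + 18 years → 23 July 2003.
Terminal disclaimer: HD-75538 expires on the earlier of 23 October 2006 and 23 July 2003.

2003-07-23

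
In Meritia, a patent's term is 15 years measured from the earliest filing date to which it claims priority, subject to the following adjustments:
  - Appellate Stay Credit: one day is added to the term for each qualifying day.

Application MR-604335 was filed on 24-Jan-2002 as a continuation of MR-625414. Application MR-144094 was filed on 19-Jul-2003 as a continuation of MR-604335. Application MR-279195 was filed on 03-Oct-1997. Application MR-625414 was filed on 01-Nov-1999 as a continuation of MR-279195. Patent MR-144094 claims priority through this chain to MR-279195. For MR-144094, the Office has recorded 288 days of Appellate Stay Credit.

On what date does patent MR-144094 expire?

July 18, 2013

Earliest priority filing: 3 October 1997.
Base term: 3 October 1997 + 15 years → 3 October 2012.
Appellate Stay Credit: +288 days → 18 July 2013.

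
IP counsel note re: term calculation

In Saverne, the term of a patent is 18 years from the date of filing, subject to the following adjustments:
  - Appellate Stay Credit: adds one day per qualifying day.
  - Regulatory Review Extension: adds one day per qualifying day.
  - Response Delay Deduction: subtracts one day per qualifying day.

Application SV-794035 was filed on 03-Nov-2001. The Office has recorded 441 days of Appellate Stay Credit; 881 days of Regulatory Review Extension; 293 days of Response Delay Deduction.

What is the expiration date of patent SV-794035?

2022-08-28

Base term: filing date + 18 years → 3 November 2019.
Appellate Stay Credit: +441 days → 17 January 2021.
Regulatory Review Extension: +881 days → 17 June 2023.
Response Delay Deduction: −293 days → 28 August 2022.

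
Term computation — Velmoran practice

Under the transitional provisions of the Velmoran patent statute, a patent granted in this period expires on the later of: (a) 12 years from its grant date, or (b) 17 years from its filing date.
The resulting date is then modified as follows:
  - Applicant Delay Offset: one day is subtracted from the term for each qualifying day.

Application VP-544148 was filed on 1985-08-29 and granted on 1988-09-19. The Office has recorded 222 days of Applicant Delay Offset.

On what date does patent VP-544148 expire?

January 19, 2002

(a) grant + 12 years → 19 September 2000.
(b) filing + 17 years → 29 August 2002.
Later of the two: 29 August 2002.
Applicant Delay Offset: −222 days → 19 January 2002.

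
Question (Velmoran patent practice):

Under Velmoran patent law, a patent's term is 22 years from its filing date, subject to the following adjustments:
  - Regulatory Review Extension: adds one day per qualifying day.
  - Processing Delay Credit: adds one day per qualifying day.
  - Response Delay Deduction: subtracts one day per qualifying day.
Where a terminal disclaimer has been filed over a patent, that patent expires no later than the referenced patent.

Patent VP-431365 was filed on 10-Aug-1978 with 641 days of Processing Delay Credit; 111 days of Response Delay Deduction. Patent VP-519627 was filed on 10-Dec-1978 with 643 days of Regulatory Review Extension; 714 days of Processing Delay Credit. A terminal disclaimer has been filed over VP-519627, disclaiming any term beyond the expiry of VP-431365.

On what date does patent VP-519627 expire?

Natural term of VP-519627:
  Base: filing + 22 years → 10 December 2000.
  Regulatory Review Extension: +643 days → 14 September 2002.
  Processing Delay Credit: +714 days → 28 August 2004.
Expiry of referenced patent VP-431365:
  Base: filing + 22 years → 10 August 2000.
  Processing Delay Credit: +641 days → 13 May 2002.
  Response Delay Deduction: −111 days → 22 January 2002.
Terminal disclaimer: VP-519627 expires on the earlier of 28 August 2004 and 22 January 2002.

2002-01-22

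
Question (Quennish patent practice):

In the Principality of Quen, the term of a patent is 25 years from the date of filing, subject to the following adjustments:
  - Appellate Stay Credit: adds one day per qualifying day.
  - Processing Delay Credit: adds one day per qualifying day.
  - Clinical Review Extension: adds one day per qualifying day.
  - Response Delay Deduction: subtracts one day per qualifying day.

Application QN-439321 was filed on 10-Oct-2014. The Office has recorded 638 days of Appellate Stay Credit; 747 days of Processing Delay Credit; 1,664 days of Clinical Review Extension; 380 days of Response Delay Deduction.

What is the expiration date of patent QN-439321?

Base term: filing date + 25 years → 10 October 2039.
Appellate Stay Credit: +638 days → 9 July 2041.
Processing Delay Credit: +747 days → 26 July 2043.
Clinical Review Extension: +1664 days → 14 February 2048.
Response Delay Deduction: −380 days → 30 January 2047.

January 30, 2047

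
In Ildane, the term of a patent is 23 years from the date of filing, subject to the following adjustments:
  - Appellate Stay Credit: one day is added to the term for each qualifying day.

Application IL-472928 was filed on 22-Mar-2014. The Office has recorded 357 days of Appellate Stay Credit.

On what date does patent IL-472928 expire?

March 14, 2038

Base term: filing date + 23 years → 22 March 2037.
Appellate Stay Credit: +357 days → 14 March 2038.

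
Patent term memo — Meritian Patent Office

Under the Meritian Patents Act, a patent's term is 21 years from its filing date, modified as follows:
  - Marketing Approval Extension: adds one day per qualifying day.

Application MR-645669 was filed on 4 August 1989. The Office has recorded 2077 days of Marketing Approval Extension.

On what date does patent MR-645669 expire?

Base term: filing date + 21 years → 4 August 2010.
Marketing Approval Extension: +2077 days → 11 April 2016.

2016-04-11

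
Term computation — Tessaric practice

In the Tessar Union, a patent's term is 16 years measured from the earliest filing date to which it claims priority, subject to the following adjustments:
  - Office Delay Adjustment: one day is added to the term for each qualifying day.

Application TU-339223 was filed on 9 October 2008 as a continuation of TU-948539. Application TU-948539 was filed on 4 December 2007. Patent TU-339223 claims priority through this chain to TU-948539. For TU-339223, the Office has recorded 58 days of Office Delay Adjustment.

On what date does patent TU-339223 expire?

Earliest priority filing: 4 December 2007.
Base term: 4 December 2007 + 16 years → 4 December 2023.
Office Delay Adjustment: +58 days → 31 January 2024.

January 31, 2024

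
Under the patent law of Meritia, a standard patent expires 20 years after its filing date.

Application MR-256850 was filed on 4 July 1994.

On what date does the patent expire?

Filing date + 20 years → 4 July 2014.

2014-07-04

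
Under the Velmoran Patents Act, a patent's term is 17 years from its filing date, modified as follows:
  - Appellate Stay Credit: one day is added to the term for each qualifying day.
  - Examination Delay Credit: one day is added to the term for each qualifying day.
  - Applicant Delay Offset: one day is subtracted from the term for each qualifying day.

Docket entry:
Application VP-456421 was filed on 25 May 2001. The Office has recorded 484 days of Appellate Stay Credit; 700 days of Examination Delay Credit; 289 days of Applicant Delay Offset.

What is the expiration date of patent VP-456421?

November 5, 2020

Base term: filing date + 17 years → 25 May 2018.
Appellate Stay Credit: +484 days → 21 September 2019.
Examination Delay Credit: +700 days → 21 August 2021.
Applicant Delay Offset: −289 days → 5 November 2020.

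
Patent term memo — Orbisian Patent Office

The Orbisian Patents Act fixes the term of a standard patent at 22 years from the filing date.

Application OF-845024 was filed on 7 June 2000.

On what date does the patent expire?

June 7, 2022

Filing date + 22 years → 7 June 2022.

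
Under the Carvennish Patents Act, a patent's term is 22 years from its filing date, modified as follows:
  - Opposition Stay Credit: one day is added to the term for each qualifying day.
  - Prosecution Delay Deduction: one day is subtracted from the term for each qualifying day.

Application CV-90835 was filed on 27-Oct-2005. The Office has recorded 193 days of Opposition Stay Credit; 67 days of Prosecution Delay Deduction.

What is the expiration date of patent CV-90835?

Base term: filing date + 22 years → 27 October 2027.
Opposition Stay Credit: +193 days → 7 May 2028.
Prosecution Delay Deduction: −67 days → 1 March 2028.

2028-03-01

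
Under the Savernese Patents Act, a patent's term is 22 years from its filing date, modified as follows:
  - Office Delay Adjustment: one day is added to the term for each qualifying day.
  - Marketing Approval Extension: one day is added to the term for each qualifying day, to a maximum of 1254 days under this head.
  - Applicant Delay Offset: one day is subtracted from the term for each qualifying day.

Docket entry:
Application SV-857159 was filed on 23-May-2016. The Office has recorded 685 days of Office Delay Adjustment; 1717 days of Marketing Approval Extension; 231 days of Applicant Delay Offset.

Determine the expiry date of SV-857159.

Base term: filing date + 22 years → 23 May 2038.
Office Delay Adjustment: +685 days → 7 April 2040.
Marketing Approval Extension: 1717 days claimed exceeds the 1254-day cap, so +1254 days → 13 September 2043.
Applicant Delay Offset: −231 days → 25 January 2043.

January 25, 2043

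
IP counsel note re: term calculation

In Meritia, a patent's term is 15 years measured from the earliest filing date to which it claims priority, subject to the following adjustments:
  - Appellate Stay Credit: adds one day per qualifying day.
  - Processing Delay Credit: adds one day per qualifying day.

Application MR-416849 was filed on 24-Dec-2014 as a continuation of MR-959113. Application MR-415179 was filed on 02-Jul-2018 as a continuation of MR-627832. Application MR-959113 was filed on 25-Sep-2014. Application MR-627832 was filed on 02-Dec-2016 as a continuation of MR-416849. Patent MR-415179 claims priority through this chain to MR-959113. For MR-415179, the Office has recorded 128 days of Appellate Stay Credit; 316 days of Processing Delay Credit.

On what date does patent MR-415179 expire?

2030-12-13

Earliest priority filing: 25 September 2014.
Base term: 25 September 2014 + 15 years → 25 September 2029.
Appellate Stay Credit: +128 days → 31 January 2030.
Processing Delay Credit: +316 days → 13 December 2030.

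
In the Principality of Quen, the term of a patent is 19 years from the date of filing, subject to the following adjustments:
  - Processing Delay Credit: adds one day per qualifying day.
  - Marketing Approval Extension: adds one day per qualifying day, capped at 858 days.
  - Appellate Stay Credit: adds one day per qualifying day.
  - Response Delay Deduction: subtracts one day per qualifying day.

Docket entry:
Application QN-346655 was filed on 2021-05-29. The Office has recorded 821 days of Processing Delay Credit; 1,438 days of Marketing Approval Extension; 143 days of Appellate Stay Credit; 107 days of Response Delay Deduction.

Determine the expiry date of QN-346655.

February 7, 2045

Base term: filing date + 19 years → 29 May 2040.
Processing Delay Credit: +821 days → 28 August 2042.
Marketing Approval Extension: 1438 days claimed exceeds the 858-day cap, so +858 days → 2 January 2045.
Appellate Stay Credit: +143 days → 25 May 2045.
Response Delay Deduction: −107 days → 7 February 2045.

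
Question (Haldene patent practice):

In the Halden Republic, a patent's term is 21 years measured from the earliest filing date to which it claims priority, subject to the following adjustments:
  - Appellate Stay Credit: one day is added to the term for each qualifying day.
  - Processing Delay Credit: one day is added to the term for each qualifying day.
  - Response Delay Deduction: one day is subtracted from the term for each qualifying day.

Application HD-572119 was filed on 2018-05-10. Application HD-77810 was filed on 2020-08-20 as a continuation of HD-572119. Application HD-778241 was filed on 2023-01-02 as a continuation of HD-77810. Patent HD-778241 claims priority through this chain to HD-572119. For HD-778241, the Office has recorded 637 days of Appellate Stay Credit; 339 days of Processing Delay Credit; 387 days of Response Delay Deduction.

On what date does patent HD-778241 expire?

Earliest priority filing: 10 May 2018.
Base term: 10 May 2018 + 21 years → 10 May 2039.
Appellate Stay Credit: +637 days → 5 February 2041.
Processing Delay Credit: +339 days → 10 January 2042.
Response Delay Deduction: −387 days → 19 December 2040.

2040-12-19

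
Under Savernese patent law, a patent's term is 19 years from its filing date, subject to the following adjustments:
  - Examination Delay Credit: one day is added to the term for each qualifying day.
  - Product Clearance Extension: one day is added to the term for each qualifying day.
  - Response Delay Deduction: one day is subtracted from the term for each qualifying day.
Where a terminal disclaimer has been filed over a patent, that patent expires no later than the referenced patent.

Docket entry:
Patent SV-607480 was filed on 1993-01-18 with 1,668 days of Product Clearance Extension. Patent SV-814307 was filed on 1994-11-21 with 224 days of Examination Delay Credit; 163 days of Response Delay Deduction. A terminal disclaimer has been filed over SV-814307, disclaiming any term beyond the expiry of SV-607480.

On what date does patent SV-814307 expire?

Natural term of SV-814307:
  Base: filing + 19 years → 21 November 2013.
  Examination Delay Credit: +224 days → 3 July 2014.
  Response Delay Deduction: −163 days → 21 January 2014.
Expiry of referenced patent SV-607480:
  Base: filing + 19 years → 18 January 2012.
  Product Clearance Extension: +1668 days → 12 August 2016.
Terminal disclaimer: SV-814307 expires on the earlier of 21 January 2014 and 12 August 2016.

January 21, 2014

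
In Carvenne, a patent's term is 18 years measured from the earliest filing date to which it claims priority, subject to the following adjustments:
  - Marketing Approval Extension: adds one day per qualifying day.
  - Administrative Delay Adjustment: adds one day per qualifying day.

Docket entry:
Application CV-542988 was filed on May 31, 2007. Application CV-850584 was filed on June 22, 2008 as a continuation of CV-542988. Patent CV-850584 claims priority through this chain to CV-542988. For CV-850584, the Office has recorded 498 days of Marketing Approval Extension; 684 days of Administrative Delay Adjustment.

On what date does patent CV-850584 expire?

Earliest priority filing: 31 May 2007.
Base term: 31 May 2007 + 18 years → 31 May 2025.
Marketing Approval Extension: +498 days → 11 October 2026.
Administrative Delay Adjustment: +684 days → 25 August 2028.

August 25, 2028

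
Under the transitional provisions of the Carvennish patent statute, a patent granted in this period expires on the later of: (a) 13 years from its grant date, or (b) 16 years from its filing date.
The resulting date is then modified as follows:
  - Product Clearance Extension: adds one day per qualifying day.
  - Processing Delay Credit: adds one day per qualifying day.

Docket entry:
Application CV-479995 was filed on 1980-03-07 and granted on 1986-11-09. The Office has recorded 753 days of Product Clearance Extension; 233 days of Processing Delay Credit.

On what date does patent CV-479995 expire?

July 22, 2002

(a) grant + 13 years → 9 November 1999.
(b) filing + 16 years → 7 March 1996.
Later of the two: 9 November 1999.
Product Clearance Extension: +753 days → 1 December 2001.
Processing Delay Credit: +233 days → 22 July 2002.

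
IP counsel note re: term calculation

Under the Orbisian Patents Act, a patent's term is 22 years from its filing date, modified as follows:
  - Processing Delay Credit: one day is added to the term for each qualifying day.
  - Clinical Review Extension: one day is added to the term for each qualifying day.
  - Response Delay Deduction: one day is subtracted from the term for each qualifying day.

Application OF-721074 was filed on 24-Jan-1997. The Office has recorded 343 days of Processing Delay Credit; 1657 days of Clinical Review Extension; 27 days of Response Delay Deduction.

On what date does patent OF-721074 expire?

Base term: filing date + 22 years → 24 January 2019.
Processing Delay Credit: +343 days → 2 January 2020.
Clinical Review Extension: +1657 days → 16 July 2024.
Response Delay Deduction: −27 days → 19 June 2024.

June 19, 2024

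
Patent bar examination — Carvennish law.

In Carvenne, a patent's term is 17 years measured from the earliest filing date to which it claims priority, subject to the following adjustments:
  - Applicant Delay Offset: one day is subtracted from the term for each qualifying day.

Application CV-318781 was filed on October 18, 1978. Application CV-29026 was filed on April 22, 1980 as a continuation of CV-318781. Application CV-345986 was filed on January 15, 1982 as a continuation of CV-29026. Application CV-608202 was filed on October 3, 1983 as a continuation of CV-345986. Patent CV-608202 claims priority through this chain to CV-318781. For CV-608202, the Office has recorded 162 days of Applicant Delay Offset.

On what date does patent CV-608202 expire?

1995-05-09

Earliest priority filing: 18 October 1978.
Base term: 18 October 1978 + 17 years → 18 October 1995.
Applicant Delay Offset: −162 days → 9 May 1995.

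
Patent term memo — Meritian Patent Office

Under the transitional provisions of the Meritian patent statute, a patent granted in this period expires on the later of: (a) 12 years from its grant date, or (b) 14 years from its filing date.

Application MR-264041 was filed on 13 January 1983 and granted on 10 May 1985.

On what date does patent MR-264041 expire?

1997-05-10

(a) grant + 12 years → 10 May 1997.
(b) filing + 14 years → 13 January 1997.
Later of the two: 10 May 1997.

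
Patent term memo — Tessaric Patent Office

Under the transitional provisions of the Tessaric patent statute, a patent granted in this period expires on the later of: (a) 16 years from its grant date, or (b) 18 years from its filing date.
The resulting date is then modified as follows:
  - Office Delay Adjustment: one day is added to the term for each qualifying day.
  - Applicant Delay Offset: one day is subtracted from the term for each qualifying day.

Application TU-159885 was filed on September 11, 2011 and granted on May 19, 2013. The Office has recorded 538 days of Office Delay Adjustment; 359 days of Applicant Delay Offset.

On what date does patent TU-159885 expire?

2030-03-09

(a) grant + 16 years → 19 May 2029.
(b) filing + 18 years → 11 September 2029.
Later of the two: 11 September 2029.
Office Delay Adjustment: +538 days → 3 March 2031.
Applicant Delay Offset: −359 days → 9 March 2030.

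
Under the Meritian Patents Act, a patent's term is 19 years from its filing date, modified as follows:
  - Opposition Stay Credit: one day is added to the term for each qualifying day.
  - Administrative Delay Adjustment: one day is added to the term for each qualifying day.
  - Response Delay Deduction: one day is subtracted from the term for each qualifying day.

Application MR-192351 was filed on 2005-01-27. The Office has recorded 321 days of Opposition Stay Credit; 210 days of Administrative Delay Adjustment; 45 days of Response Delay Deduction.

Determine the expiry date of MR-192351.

May 27, 2025

Base term: filing date + 19 years → 27 January 2024.
Opposition Stay Credit: +321 days → 13 December 2024.
Administrative Delay Adjustment: +210 days → 11 July 2025.
Response Delay Deduction: −45 days → 27 May 2025.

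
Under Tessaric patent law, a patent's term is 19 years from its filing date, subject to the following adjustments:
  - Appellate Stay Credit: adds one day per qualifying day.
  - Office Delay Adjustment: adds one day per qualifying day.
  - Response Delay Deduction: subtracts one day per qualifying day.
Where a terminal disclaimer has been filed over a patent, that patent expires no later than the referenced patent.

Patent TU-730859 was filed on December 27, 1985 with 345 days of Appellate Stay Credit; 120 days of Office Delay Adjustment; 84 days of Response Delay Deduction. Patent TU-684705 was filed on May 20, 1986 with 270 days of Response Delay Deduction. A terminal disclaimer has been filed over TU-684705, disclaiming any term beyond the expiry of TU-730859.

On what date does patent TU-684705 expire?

August 23, 2004

Natural term of TU-684705:
  Base: filing + 19 years → 20 May 2005.
  Response Delay Deduction: −270 days → 23 August 2004.
Expiry of referenced patent TU-730859:
  Base: filing + 19 years → 27 December 2004.
  Appellate Stay Credit: +345 days → 7 December 2005.
  Office Delay Adjustment: +120 days → 6 April 2006.
  Response Delay Deduction: −84 days → 12 January 2006.
Terminal disclaimer: TU-684705 expires on the earlier of 23 August 2004 and 12 January 2006.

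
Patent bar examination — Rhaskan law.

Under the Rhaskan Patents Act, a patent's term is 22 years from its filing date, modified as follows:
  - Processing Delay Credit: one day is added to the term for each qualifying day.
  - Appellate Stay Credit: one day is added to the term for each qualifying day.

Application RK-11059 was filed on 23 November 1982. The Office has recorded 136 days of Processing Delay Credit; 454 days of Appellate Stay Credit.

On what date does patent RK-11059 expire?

July 6, 2006

Base term: filing date + 22 years → 23 November 2004.
Processing Delay Credit: +136 days → 8 April 2005.
Appellate Stay Credit: +454 days → 6 July 2006.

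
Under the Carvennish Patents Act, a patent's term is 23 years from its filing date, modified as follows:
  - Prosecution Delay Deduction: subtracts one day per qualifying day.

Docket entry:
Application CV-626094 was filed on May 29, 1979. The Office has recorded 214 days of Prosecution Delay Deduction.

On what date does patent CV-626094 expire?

Base term: filing date + 23 years → 29 May 2002.
Prosecution Delay Deduction: −214 days → 27 October 2001.

October 27, 2001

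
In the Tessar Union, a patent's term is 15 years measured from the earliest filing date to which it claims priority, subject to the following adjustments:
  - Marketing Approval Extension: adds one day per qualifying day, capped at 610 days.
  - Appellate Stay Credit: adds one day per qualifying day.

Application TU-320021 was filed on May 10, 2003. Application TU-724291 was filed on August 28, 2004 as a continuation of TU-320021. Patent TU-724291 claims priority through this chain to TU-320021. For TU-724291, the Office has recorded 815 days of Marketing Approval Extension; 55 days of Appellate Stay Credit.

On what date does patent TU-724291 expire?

2020-03-05

Earliest priority filing: 10 May 2003.
Base term: 10 May 2003 + 15 years → 10 May 2018.
Marketing Approval Extension: 815 days claimed exceeds the 610-day cap, so +610 days → 10 January 2020.
Appellate Stay Credit: +55 days → 5 March 2020.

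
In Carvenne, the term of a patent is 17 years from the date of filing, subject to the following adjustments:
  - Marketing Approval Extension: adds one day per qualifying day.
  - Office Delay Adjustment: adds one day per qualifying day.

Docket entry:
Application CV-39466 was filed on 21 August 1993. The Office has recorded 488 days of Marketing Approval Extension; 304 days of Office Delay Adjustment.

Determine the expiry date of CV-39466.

2012-10-21

Base term: filing date + 17 years → 21 August 2010.
Marketing Approval Extension: +488 days → 22 December 2011.
Office Delay Adjustment: +304 days → 21 October 2012.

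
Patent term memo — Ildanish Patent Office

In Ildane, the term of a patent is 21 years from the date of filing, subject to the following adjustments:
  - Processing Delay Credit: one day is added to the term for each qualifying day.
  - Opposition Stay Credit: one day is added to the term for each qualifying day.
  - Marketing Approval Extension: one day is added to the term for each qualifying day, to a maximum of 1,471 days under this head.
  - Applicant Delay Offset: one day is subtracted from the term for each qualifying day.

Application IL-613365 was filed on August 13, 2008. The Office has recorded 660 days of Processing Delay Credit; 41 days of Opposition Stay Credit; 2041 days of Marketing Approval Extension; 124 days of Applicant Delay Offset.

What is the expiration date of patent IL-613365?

Base term: filing date + 21 years → 13 August 2029.
Processing Delay Credit: +660 days → 4 June 2031.
Opposition Stay Credit: +41 days → 15 July 2031.
Marketing Approval Extension: 2041 days claimed exceeds the 1471-day cap, so +1471 days → 25 July 2035.
Applicant Delay Offset: −124 days → 23 March 2035.

March 23, 2035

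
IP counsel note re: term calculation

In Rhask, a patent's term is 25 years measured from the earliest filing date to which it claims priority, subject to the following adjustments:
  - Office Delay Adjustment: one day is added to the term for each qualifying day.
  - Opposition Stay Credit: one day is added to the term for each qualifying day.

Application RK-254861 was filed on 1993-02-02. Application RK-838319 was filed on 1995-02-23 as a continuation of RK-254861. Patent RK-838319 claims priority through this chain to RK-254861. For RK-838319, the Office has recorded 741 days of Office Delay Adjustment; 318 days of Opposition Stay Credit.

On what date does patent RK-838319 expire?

Earliest priority filing: 2 February 1993.
Base term: 2 February 1993 + 25 years → 2 February 2018.
Office Delay Adjustment: +741 days → 13 February 2020.
Opposition Stay Credit: +318 days → 27 December 2020.

December 27, 2020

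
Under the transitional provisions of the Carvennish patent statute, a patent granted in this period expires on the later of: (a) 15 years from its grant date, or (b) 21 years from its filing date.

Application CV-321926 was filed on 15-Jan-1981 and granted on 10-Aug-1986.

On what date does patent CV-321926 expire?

2002-01-15

(a) grant + 15 years → 10 August 2001.
(b) filing + 21 years → 15 January 2002.
Later of the two: 15 January 2002.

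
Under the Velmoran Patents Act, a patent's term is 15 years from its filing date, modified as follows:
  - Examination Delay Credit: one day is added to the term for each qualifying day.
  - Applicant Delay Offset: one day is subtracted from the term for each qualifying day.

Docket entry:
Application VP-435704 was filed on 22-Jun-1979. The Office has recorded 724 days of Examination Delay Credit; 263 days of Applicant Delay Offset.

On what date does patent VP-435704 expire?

Base term: filing date + 15 years → 22 June 1994.
Examination Delay Credit: +724 days → 15 June 1996.
Applicant Delay Offset: −263 days → 26 September 1995.

September 26, 1995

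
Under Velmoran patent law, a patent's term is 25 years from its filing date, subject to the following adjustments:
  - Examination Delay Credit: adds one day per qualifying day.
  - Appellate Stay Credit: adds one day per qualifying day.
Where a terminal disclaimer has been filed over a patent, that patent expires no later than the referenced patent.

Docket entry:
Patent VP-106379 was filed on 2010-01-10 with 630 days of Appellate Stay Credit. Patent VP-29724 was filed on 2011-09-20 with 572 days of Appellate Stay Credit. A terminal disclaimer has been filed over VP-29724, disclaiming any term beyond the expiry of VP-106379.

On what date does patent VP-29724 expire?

2036-10-01

Natural term of VP-29724:
  Base: filing + 25 years → 20 September 2036.
  Appellate Stay Credit: +572 days → 15 April 2038.
Expiry of referenced patent VP-106379:
  Base: filing + 25 years → 10 January 2035.
  Appellate Stay Credit: +630 days → 1 October 2036.
Terminal disclaimer: VP-29724 expires on the earlier of 15 April 2038 and 1 October 2036.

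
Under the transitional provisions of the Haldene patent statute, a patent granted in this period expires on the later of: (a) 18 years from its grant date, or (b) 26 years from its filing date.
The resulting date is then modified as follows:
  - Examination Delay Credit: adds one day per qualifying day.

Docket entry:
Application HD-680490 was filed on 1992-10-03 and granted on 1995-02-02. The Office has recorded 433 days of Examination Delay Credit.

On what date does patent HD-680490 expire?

(a) grant + 18 years → 2 February 2013.
(b) filing + 26 years → 3 October 2018.
Later of the two: 3 October 2018.
Examination Delay Credit: +433 days → 10 December 2019.

2019-12-10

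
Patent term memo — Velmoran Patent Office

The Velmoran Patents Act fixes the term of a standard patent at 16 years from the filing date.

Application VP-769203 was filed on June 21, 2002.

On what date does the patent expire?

Filing date + 16 years → 21 June 2018.

June 21, 2018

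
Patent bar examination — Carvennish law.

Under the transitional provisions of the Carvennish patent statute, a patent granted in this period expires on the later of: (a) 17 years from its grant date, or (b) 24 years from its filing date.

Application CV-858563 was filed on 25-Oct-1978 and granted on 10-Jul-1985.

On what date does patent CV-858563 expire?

October 25, 2002

(a) grant + 17 years → 10 July 2002.
(b) filing + 24 years → 25 October 2002.
Later of the two: 25 October 2002.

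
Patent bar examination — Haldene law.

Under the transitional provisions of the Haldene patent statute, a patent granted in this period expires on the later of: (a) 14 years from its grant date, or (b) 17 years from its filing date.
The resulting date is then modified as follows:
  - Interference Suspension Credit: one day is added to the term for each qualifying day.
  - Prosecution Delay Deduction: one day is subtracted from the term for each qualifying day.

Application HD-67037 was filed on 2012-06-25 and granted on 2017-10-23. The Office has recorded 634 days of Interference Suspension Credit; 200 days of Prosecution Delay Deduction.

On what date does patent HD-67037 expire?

(a) grant + 14 years → 23 October 2031.
(b) filing + 17 years → 25 June 2029.
Later of the two: 23 October 2031.
Interference Suspension Credit: +634 days → 18 July 2033.
Prosecution Delay Deduction: −200 days → 30 December 2032.

December 30, 2032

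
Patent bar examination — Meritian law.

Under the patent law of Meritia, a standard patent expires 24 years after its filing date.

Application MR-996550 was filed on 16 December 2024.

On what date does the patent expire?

Filing date + 24 years → 16 December 2048.

2048-12-16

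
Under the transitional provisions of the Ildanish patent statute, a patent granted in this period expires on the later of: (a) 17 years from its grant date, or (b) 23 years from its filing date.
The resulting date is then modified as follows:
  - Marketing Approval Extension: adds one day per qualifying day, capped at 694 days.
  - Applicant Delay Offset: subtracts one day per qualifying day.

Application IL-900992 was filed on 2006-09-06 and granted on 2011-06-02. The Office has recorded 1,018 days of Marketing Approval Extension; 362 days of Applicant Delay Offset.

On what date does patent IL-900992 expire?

August 4, 2030

(a) grant + 17 years → 2 June 2028.
(b) filing + 23 years → 6 September 2029.
Later of the two: 6 September 2029.
Marketing Approval Extension: 1018 days claimed exceeds the 694-day cap, so +694 days → 1 August 2031.
Applicant Delay Offset: −362 days → 4 August 2030.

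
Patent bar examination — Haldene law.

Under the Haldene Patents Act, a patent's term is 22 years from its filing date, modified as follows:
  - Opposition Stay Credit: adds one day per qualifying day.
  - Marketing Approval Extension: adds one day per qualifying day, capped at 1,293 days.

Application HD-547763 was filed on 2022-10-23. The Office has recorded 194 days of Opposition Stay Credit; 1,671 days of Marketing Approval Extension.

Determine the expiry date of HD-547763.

Base term: filing date + 22 years → 23 October 2044.
Opposition Stay Credit: +194 days → 5 May 2045.
Marketing Approval Extension: 1671 days claimed exceeds the 1293-day cap, so +1293 days → 18 November 2048.

November 18, 2048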